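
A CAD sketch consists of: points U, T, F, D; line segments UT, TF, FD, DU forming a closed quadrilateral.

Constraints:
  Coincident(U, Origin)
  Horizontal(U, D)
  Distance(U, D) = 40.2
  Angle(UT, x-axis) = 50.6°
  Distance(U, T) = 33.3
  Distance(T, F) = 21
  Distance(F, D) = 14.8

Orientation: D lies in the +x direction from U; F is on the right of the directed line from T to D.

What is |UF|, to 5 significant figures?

26.971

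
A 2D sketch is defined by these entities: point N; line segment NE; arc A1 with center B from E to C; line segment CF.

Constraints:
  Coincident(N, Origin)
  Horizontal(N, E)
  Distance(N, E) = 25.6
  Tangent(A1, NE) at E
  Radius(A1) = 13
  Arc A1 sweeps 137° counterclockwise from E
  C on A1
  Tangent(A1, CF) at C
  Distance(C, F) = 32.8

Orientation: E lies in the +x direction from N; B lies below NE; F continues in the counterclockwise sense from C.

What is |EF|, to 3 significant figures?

47.4

N is at the origin; N and E share the same y with |NE| = 25.6 and E on the +x side, so E = (25.6, 0.00). A1 meets NE tangentially, so BE is at right angles to NE, so B = E + (0, -13) = (25.6, -13.0). On A1, E sits at bearing 90° from B; a 137° counterclockwise sweep puts C at bearing 227°, so C = B + 13.0·(cos 227°, sin 227°) = (16.7, -22.5). A1 meets CF tangentially, so BC is at right angles to CF, so CF runs along (−sin 227°, cos 227°); with |CF| = 32.8, F = (40.7, -44.9). Then |EF| = |F − E| = 47.4.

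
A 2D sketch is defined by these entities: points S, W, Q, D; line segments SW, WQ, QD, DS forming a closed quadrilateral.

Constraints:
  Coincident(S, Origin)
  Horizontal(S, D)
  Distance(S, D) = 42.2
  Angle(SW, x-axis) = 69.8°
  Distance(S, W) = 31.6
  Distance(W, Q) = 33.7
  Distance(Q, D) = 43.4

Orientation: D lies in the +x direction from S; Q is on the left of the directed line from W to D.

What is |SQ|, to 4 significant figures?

60.17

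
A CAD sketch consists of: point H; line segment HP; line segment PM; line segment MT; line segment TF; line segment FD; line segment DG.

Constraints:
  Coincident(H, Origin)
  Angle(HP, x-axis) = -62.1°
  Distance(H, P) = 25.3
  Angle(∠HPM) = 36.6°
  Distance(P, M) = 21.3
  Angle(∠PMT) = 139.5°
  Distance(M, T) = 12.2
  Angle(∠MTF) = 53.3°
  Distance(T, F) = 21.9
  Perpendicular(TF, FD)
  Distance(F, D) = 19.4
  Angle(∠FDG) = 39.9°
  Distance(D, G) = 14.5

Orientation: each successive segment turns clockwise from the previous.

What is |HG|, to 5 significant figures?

13.024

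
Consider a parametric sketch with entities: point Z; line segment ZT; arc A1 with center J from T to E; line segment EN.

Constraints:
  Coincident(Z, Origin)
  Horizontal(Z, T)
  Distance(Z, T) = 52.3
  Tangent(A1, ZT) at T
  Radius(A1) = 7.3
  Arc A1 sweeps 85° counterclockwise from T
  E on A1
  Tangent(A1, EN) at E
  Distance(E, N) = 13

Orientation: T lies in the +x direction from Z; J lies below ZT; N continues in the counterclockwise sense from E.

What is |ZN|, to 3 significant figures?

48.1

Z is at the origin; ZT is horizontal with |ZT| = 52.3 and T on the +x side, so T = (52.3, 0.00). A1 meets ZT tangentially, so JT is at right angles to ZT, so J = T + (0, -7.3) = (52.3, -7.30). On A1, T sits at bearing 90° from J; an 85° counterclockwise sweep puts E at bearing 175°, so E = J + 7.3·(cos 175°, sin 175°) = (45.0, -6.66). Tangency of A1 to EN means the radius JE is perpendicular to EN, so EN runs along (−sin 175°, cos 175°); with |EN| = 13.0, N = (43.9, -19.6). Then |ZN| = |N − Z| = 48.1.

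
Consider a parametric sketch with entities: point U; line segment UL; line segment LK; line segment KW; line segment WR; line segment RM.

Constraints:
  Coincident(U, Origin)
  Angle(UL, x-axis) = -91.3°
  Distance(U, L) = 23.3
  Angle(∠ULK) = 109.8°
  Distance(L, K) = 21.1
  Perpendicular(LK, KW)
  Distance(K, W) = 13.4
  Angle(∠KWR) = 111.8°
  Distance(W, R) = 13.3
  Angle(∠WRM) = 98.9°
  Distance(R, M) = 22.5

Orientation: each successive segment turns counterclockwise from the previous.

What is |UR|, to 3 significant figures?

17.0

U is at the origin; UL runs at -91.3° with length 23.3, so L = (-0.529, -23.3). ∠ULK = 109.8° gives LK at -21.1° from the x-axis; with |LK| = 21.1, K = (19.2, -30.9). The perpendicularity gives KW at right angles to LK, so KW runs at 68.9°; with |KW| = 13.4, W = (24.0, -18.4). ∠KWR = 111.8° gives WR at 137° from the x-axis; with |WR| = 13.3, R = (14.2, -9.33). Then |UR| = |R − U| = 17.0.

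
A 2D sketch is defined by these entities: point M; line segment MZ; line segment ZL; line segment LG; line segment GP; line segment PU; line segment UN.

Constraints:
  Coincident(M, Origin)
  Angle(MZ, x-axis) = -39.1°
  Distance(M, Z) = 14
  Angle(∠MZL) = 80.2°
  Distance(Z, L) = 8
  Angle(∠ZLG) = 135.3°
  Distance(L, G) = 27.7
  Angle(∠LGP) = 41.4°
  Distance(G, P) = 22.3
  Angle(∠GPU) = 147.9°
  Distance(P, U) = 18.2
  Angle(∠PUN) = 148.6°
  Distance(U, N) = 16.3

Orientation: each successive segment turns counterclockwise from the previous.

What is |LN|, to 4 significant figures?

24.93

M is at the origin; MZ runs at -39.1° with length 14.0, so Z = (10.86, -8.829). ∠MZL = 80.2° gives ZL at 60.70° from the x-axis; with |ZL| = 8.0, L = (14.78, -1.853). ∠ZLG = 135.3° gives LG at 105.4° from the x-axis; with |LG| = 27.7, G = (7.424, 24.85). ∠LGP = 41.4° gives GP at -116.0° from the x-axis; with |GP| = 22.3, P = (-2.352, 4.809). ∠GPU = 147.9° gives PU at -83.90° from the x-axis; with |PU| = 18.2, U = (-0.4179, -13.29). ∠PUN = 148.6° gives UN at -52.50° from the x-axis; with |UN| = 16.3, N = (9.505, -26.22). Then |LN| = |N − L| = 24.93.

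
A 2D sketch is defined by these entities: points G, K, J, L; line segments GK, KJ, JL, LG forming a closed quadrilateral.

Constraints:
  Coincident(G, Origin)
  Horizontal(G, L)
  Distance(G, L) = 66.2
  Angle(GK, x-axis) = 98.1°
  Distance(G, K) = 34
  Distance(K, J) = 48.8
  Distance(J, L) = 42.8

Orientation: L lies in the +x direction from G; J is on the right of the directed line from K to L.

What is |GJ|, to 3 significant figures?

24.5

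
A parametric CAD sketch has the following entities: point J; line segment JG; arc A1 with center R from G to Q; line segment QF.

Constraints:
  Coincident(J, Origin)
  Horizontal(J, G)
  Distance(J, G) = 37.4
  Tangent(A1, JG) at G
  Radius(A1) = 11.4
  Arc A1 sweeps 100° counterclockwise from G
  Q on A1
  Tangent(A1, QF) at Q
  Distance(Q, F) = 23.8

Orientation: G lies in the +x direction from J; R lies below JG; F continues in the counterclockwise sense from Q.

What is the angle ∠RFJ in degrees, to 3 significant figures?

55.1°

On A1, G sits at bearing 90° from R; a 100° counterclockwise sweep puts Q at bearing 190°, so Q = R + 11.4·(cos 190°, sin 190°) = (26.2, -13.4). Tangency of A1 to QF means the radius RQ is perpendicular to QF, so QF runs along (−sin 190°, cos 190°); with |QF| = 23.8, F = (30.3, -36.8). Then cos ∠RFJ = FR·FJ / (|FR||FJ|), giving 55.1°.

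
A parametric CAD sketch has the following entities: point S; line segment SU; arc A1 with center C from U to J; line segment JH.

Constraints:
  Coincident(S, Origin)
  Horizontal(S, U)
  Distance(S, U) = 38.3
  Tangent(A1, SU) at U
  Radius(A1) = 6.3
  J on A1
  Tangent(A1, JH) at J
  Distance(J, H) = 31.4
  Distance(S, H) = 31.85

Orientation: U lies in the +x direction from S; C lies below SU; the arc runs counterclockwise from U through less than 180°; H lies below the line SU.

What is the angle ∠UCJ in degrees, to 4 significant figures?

54.38°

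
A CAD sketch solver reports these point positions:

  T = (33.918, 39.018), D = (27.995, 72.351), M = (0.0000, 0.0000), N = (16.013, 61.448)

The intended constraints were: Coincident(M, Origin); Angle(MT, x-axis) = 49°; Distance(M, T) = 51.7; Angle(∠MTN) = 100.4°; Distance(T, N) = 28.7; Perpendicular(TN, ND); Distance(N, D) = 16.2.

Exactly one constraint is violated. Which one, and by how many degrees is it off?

Perpendicular(TN, ND) — off by 3.70°.

M = (0.00, 0.00) ✓; MT at 49.00° ✓; |MT| = 51.70 ✓; ∠MTN = 100.4° ✓; |TN| = 28.70 ✓; ∠(TN, ND) = 86.30° ✗; |ND| = 16.20 ✓.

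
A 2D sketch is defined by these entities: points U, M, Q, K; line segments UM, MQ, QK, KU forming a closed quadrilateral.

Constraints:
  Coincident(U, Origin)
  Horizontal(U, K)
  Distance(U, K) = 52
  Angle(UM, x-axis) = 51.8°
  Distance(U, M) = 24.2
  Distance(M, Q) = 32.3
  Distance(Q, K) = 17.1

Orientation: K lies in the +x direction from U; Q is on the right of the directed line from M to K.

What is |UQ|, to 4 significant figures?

36.29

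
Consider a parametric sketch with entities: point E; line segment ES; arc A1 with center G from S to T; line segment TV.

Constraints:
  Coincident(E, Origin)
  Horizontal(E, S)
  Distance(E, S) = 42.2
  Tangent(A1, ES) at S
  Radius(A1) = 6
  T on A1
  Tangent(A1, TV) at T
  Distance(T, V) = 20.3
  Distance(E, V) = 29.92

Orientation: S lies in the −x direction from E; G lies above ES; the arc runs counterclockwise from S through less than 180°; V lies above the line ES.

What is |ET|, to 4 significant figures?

37.73

E is at the origin; E and S share the same y with |ES| = 42.2 and S on the −x side, so S = (-42.20, 0.000). Tangency of A1 to ES means the radius GS is perpendicular to ES, so G = S + (0, 6) = (-42.20, 6.000). Since GT ⟂ TV (tangency), |GV| = √(6.0² + 20.3²) = 21.17 regardless of where T sits on A1. So V lies on both circle(E, 29.92) and circle(G, 21.17); the above-ES intersection is V = (-24.35, 17.38). T is the foot of the tangent from V: T = (-37.67, 2.063).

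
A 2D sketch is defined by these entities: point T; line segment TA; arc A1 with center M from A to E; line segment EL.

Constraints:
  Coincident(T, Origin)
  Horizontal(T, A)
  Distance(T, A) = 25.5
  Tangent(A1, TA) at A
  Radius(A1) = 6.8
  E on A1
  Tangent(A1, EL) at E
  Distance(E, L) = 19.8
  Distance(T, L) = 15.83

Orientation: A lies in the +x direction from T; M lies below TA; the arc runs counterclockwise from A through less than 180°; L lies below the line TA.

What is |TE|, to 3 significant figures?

21.1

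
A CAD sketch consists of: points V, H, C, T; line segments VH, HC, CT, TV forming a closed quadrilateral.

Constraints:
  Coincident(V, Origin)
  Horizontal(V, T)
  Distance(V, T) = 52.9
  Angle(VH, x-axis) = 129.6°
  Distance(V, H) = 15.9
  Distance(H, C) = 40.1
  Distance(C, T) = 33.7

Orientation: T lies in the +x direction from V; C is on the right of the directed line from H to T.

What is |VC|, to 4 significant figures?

24.82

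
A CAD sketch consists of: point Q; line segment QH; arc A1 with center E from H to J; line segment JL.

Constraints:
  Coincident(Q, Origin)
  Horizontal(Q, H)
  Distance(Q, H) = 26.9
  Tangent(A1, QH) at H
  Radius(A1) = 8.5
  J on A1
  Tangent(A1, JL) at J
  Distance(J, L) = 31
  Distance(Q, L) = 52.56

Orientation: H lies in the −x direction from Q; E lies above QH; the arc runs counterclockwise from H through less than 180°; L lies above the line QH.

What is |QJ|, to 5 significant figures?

23.170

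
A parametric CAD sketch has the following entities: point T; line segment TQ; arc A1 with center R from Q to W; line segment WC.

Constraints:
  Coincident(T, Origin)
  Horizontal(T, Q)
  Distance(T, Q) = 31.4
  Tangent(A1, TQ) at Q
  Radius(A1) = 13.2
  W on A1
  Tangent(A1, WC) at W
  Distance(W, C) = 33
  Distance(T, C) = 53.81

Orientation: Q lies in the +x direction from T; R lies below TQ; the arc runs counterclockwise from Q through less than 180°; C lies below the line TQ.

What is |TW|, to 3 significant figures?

24.1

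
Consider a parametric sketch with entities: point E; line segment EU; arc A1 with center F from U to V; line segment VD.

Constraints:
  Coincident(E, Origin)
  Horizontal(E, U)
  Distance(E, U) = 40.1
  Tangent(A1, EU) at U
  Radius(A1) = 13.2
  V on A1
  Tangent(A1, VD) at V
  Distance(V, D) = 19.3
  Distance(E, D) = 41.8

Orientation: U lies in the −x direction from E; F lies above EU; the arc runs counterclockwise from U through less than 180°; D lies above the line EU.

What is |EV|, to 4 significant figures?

29.87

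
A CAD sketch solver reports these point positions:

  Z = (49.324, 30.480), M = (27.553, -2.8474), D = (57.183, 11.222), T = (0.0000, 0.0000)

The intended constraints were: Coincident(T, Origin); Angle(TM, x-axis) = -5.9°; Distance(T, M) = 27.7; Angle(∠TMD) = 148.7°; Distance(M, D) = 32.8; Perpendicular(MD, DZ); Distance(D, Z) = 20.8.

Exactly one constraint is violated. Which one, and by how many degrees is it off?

Perpendicular(MD, DZ) — off by 3.20°.

T = (0.00, 0.00) ✓; TM at -5.900° ✓; |TM| = 27.70 ✓; ∠TMD = 148.7° ✓; |MD| = 32.80 ✓; ∠(MD, DZ) = 86.80° ✗; |DZ| = 20.80 ✓.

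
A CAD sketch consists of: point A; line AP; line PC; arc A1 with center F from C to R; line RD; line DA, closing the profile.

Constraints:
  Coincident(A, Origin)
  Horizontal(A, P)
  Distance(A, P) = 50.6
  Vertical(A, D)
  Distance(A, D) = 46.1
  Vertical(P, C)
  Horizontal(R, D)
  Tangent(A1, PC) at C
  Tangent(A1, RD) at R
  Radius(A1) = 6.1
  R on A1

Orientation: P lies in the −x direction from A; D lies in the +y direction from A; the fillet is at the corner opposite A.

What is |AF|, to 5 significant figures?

59.835

A is at the origin; AP is horizontal with |AP| = 50.6 and P on the −x side, so P = (-50.600, 0.0000). AD is vertical with |AD| = 46.1 and D on the +y side, so D = (0.0000, 46.100). The virtual corner opposite A is at (-50.600, 46.100). Tangency of A1 to PC means the radius FC is perpendicular to PC and A1 meets RD tangentially, so FR is at right angles to RD, with radius 6.1, so the center F sits 6.1 in from both sides at F = (-44.500, 40.000). Then |AF| = |F − A| = 59.835.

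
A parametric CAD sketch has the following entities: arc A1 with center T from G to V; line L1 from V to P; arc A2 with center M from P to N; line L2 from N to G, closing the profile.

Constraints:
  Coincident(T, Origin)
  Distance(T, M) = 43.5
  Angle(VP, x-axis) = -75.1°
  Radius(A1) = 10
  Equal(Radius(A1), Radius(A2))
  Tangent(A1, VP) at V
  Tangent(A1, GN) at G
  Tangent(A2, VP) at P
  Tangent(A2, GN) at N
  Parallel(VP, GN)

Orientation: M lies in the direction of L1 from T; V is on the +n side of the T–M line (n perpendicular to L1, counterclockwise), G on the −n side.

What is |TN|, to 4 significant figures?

44.63

The slot axis is L1's direction at -75.1°, so u = (cos -75.1°, sin -75.1°) = (0.2571, -0.9664) and n = (−sin -75.1°, cos -75.1°) = (0.9664, 0.2571). T is at the origin and M lies 43.5 along u from T, so M = 43.5·u = (11.19, -42.04). Tangency of A1 to both parallel lines with radius 10.0 puts V and G at T ± 10.0·n: V = (9.664, 2.571), G = (-9.664, -2.571). Equal radii place P and N the same way about M: P = M + 10.0·n = (20.85, -39.47), N = M − 10.0·n = (1.522, -44.61). Then |TN| = |N − T| = 44.63.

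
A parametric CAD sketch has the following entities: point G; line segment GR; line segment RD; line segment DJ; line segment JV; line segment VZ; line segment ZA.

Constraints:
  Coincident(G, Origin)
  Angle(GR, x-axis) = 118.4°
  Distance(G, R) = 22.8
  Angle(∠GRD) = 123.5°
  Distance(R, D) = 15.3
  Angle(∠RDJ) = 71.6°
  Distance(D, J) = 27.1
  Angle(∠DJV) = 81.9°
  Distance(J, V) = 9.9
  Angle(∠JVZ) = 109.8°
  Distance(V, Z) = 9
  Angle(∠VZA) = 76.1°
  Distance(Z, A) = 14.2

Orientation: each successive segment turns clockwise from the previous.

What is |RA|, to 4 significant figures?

21.23

∠JVZ = 109.8° gives VZ at 145.2° from the x-axis; with |VZ| = 9.0, Z = (-0.4434, 13.30). ∠VZA = 76.1° gives ZA at 41.30° from the x-axis; with |ZA| = 14.2, A = (10.22, 22.67). Then |RA| = |A − R| = 21.23.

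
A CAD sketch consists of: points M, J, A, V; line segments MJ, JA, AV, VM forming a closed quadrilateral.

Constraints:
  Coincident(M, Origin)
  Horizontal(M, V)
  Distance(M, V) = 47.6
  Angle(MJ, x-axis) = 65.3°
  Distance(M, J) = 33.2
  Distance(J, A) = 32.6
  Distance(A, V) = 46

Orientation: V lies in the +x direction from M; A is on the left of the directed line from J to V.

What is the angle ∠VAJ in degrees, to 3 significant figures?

67.8°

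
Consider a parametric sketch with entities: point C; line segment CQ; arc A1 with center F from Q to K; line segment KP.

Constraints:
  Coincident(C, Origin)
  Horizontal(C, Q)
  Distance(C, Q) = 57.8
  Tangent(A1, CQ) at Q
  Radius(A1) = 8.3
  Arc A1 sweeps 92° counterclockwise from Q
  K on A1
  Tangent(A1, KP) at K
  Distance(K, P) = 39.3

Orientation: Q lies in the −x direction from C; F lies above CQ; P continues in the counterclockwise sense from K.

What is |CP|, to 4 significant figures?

69.85

C is at the origin; C and Q share the same y with |CQ| = 57.8 and Q on the −x side, so Q = (-57.80, 0.000). The tangent condition forces FQ to be normal to CQ, so F = Q + (0, 8.3) = (-57.80, 8.300). On A1, Q sits at bearing -90° from F; a 92° counterclockwise sweep puts K at bearing 2°, so K = F + 8.3·(cos 2°, sin 2°) = (-49.51, 8.590). Tangency of A1 to KP means the radius FK is perpendicular to KP, so KP runs along (−sin 2°, cos 2°); with |KP| = 39.3, P = (-50.88, 47.87). Then |CP| = |P − C| = 69.85.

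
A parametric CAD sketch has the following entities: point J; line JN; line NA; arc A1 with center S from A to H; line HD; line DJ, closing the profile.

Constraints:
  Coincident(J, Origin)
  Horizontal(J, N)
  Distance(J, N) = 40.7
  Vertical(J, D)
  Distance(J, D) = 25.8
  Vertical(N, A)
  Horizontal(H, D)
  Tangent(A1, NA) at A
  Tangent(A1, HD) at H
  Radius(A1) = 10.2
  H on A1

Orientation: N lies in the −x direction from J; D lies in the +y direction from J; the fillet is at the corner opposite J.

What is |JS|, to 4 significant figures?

34.26

J and D share the same x with |JD| = 25.8 and D on the +y side, so D = (0.000, 25.80). The virtual corner opposite J is at (-40.70, 25.80). Tangency of A1 to NA means the radius SA is perpendicular to NA and the tangent condition forces SH to be normal to HD, with radius 10.2, so the center S sits 10.2 in from both sides at S = (-30.50, 15.60). Then |JS| = |S − J| = 34.26.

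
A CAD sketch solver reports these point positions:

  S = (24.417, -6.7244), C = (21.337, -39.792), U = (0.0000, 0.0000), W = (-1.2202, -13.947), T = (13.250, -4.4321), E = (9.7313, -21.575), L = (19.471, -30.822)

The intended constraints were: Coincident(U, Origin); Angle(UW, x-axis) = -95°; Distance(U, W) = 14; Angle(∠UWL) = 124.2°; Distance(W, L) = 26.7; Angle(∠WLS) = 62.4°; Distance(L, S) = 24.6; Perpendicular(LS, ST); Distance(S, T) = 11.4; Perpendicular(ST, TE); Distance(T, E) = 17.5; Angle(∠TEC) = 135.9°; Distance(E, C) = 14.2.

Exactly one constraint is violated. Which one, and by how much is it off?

Distance(E, C) = 14.2 — off by 7.40.

U = (0.00, 0.00) ✓; UW at -95.00° ✓; |UW| = 14.00 ✓; ∠UWL = 124.2° ✓; |WL| = 26.70 ✓; ∠WLS = 62.40° ✓; |LS| = 24.60 ✓; ∠(LS, ST) = 90.00° ✓; |ST| = 11.40 ✓; ∠(ST, TE) = 90.00° ✓; |TE| = 17.50 ✓; ∠TEC = 135.9° ✓; |EC| = 21.60 ✗.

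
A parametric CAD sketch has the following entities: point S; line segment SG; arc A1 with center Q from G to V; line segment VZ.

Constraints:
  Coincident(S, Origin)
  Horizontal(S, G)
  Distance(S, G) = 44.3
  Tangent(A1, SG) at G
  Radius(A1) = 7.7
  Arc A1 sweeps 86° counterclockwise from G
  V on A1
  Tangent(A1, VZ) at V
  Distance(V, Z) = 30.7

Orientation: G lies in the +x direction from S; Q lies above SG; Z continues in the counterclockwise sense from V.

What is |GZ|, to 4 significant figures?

39.04

On A1, G sits at bearing -90° from Q; an 86° counterclockwise sweep puts V at bearing -4°, so V = Q + 7.7·(cos -4°, sin -4°) = (51.98, 7.163). Since A1 is tangent to VZ there, QV ⟂ VZ, so VZ runs along (−sin -4°, cos -4°); with |VZ| = 30.7, Z = (54.12, 37.79). Then |GZ| = |Z − G| = 39.04.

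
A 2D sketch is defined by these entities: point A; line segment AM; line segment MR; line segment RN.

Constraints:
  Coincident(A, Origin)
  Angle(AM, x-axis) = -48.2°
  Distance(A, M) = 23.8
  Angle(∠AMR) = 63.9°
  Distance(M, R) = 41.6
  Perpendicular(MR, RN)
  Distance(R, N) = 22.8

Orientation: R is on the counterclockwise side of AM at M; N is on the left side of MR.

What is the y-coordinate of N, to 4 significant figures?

29.38

A is at the origin; AM runs at -48.2° with length 23.8, so M = 23.8·(cos -48.2°, sin -48.2°) = (15.86, -17.74). ∠AMR = 63.9°, so MR runs at -48.2° + (180° − 63.9°) = 67.90° from the x-axis; with |MR| = 41.6, R = M + 41.6·(cos 67.90°, sin 67.90°) = (31.51, 20.80). MR ⟂ RN; with |RN| = 22.8 on the left of MR, N = R + 22.8·(-0.9265, 0.3762) = (10.39, 29.38). So N.y = 29.38.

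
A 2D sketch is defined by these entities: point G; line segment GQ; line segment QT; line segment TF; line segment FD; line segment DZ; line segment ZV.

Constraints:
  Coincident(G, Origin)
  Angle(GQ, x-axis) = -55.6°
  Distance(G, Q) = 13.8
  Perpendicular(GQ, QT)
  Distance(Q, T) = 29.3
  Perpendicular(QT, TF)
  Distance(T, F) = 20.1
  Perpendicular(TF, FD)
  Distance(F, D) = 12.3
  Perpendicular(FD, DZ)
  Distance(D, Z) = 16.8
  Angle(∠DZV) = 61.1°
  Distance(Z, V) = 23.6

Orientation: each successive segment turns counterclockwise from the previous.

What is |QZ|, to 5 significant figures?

17.317

G is at the origin; GQ runs at -55.6° with length 13.8, so Q = (7.7965, -11.387). The perpendicularity gives QT at right angles to GQ, so QT runs at 34.400°; with |QT| = 29.3, T = (31.972, 5.1670). QT is perpendicular to TF, so TF runs at 124.40°; with |TF| = 20.1, F = (20.617, 21.752). The perpendicularity gives FD at right angles to TF, so FD runs at -145.60°; with |FD| = 12.3, D = (10.468, 14.803). The perpendicularity gives DZ at right angles to FD, so DZ runs at -55.600°; with |DZ| = 16.8, Z = (19.959, 0.94075). Then |QZ| = |Z − Q| = 17.317.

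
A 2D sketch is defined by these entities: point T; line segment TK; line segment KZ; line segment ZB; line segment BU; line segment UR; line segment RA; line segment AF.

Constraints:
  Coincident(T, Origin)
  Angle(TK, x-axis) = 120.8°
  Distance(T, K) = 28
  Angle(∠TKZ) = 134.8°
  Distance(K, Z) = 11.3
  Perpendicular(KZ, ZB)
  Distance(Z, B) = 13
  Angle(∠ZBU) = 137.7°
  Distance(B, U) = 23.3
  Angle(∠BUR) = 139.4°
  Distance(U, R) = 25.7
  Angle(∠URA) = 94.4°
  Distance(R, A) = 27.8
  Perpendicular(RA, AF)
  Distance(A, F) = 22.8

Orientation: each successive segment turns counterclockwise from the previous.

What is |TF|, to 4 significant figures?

19.42

T is at the origin; TK runs at 120.8° with length 28.0, so K = (-14.34, 24.05). ∠TKZ = 134.8° gives KZ at 166.0° from the x-axis; with |KZ| = 11.3, Z = (-25.30, 26.78). The perpendicularity gives ZB at right angles to KZ, so ZB runs at -104.0°; with |ZB| = 13.0, B = (-28.45, 14.17). ∠ZBU = 137.7° gives BU at -61.70° from the x-axis; with |BU| = 23.3, U = (-17.40, -6.344). ∠BUR = 139.4° gives UR at -21.10° from the x-axis; with |UR| = 25.7, R = (6.577, -15.60). ∠URA = 94.4° gives RA at 64.50° from the x-axis; with |RA| = 27.8, A = (18.54, 9.496). RA ⟂ AF, so AF runs at 154.5°; with |AF| = 22.8, F = (-2.034, 19.31). Then |TF| = |F − T| = 19.42.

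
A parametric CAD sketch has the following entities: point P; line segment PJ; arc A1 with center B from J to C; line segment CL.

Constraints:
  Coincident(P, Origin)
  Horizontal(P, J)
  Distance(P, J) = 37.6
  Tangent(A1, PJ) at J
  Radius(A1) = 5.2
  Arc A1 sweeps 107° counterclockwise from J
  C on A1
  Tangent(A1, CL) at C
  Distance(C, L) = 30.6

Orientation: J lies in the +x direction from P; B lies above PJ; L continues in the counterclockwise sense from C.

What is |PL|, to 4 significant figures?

49.25

On A1, J sits at bearing -90° from B; a 107° counterclockwise sweep puts C at bearing 17°, so C = B + 5.2·(cos 17°, sin 17°) = (42.57, 6.720). Tangency of A1 to CL means the radius BC is perpendicular to CL, so CL runs along (−sin 17°, cos 17°); with |CL| = 30.6, L = (33.63, 35.98). Then |PL| = |L − P| = 49.25.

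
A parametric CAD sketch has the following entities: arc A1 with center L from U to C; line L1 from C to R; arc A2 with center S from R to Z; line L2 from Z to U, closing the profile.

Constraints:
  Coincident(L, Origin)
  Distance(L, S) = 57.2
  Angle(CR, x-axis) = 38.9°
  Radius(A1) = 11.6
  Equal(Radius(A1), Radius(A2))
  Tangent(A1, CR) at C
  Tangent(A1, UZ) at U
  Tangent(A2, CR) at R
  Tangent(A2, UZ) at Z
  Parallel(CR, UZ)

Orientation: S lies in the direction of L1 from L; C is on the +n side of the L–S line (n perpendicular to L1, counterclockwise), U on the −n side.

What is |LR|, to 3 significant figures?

58.4

The slot axis is L1's direction at 38.9°, so u = (cos 38.9°, sin 38.9°) = (0.778, 0.628) and n = (−sin 38.9°, cos 38.9°) = (-0.628, 0.778). L is at the origin and S lies 57.2 along u from L, so S = 57.2·u = (44.5, 35.9). Tangency of A1 to both parallel lines with radius 11.6 puts C and U at L ± 11.6·n: C = (-7.28, 9.03), U = (7.28, -9.03). Equal radii place R and Z the same way about S: R = S + 11.6·n = (37.2, 44.9), Z = S − 11.6·n = (51.8, 26.9). Then |LR| = |R − L| = 58.4.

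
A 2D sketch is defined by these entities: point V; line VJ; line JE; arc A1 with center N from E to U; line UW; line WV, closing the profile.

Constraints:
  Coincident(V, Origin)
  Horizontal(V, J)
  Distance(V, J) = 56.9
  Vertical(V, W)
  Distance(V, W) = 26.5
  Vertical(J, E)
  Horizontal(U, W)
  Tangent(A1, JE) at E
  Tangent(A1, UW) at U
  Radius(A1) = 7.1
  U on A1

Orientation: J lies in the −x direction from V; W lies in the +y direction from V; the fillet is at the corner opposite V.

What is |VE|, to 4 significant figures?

60.12

The virtual corner opposite V is at (-56.90, 26.50). Since A1 is tangent to JE there, NE ⟂ JE and since A1 is tangent to UW there, NU ⟂ UW, with radius 7.1, so the center N sits 7.1 in from both sides at N = (-49.80, 19.40). That places the tangent points at E = (-56.90, 19.40) on JE and U = (-49.80, 26.50) on UW. Then |VE| = |E − V| = 60.12.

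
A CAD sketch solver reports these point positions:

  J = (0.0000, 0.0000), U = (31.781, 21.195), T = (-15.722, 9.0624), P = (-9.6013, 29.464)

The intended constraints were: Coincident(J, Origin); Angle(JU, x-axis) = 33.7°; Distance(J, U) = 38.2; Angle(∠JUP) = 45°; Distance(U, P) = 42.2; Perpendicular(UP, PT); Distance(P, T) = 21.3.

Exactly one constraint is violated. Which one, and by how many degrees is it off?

Perpendicular(UP, PT) — off by 5.40°.

J = (0.00, 0.00) ✓; JU at 33.70° ✓; |JU| = 38.20 ✓; ∠JUP = 45.00° ✓; |UP| = 42.20 ✓; ∠(UP, PT) = 84.60° ✗; |PT| = 21.30 ✓.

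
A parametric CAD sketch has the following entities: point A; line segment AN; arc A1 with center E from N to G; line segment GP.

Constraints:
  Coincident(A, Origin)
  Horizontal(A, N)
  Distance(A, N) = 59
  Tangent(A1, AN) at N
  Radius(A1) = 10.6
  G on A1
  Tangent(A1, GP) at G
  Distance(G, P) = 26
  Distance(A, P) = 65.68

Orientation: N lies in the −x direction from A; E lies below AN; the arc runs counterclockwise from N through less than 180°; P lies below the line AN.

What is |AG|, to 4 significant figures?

69.80

Checks: |EG| = 10.60 ✓; ∠(EG, GP) = 90.00° ✓; |GP| = 26.00 ✓; |AP| = 65.68 ✓.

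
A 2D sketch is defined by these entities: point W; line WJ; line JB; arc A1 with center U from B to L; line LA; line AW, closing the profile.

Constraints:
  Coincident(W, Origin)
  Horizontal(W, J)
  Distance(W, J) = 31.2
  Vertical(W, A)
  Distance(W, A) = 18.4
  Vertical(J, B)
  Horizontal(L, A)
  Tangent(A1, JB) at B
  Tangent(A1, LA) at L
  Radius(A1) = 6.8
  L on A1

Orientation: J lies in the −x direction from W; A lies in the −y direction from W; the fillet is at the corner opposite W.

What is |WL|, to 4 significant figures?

30.56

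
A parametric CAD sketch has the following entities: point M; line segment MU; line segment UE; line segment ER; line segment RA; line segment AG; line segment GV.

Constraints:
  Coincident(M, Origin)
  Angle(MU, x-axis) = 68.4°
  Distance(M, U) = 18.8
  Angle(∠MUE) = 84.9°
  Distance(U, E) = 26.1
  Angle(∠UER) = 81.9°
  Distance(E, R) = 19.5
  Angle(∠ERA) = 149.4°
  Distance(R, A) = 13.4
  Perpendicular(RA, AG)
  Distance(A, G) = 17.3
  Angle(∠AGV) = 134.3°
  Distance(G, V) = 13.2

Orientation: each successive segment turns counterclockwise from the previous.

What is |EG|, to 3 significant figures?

31.1

∠ERA = 149.4° gives RA at -67.8° from the x-axis; with |RA| = 13.4, A = (-15.9, -6.80). The perpendicularity gives AG at right angles to RA, so AG runs at 22.2°; with |AG| = 17.3, G = (0.128, -0.268). Then |EG| = |G − E| = 31.1.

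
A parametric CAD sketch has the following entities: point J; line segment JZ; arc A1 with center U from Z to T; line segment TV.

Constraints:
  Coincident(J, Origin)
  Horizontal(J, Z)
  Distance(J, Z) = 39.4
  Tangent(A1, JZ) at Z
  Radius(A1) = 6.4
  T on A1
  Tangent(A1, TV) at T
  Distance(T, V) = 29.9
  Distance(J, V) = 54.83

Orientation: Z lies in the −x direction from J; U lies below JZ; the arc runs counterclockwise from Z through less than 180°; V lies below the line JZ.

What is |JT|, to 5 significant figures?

46.316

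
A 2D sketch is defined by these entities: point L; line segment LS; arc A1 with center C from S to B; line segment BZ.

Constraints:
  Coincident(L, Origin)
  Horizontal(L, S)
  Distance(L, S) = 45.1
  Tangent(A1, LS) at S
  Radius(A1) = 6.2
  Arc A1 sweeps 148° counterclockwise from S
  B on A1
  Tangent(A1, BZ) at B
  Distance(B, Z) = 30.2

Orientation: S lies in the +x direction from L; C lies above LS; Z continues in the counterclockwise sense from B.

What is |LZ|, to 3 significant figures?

35.7

L is at the origin; LS is horizontal with |LS| = 45.1 and S on the +x side, so S = (45.1, 0.00). Since A1 is tangent to LS there, CS ⟂ LS, so C = S + (0, 6.2) = (45.1, 6.20). On A1, S sits at bearing -90° from C; a 148° counterclockwise sweep puts B at bearing 58°, so B = C + 6.2·(cos 58°, sin 58°) = (48.4, 11.5). Tangency of A1 to BZ means the radius CB is perpendicular to BZ, so BZ runs along (−sin 58°, cos 58°); with |BZ| = 30.2, Z = (22.8, 27.5). Then |LZ| = |Z − L| = 35.7.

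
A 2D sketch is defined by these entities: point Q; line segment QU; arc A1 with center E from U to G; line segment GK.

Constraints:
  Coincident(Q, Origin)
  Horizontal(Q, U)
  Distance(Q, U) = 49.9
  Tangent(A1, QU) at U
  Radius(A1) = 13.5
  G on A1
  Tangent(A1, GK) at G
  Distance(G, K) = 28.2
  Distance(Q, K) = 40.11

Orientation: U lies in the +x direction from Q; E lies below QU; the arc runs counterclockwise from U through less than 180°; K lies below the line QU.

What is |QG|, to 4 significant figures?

38.70

Q is at the origin; Q and U share the same y with |QU| = 49.9 and U on the +x side, so U = (49.90, 0.000). The tangent condition forces EU to be normal to QU, so E = U + (0, -13.5) = (49.90, -13.50). Since EG ⟂ GK (tangency), |EK| = √(13.5² + 28.2²) = 31.26 regardless of where G sits on A1. So K lies on both circle(Q, 40.11) and circle(E, 31.26); the below-QU intersection is K = (24.51, -31.75). G is the foot of the tangent from K: G = (38.06, -7.015).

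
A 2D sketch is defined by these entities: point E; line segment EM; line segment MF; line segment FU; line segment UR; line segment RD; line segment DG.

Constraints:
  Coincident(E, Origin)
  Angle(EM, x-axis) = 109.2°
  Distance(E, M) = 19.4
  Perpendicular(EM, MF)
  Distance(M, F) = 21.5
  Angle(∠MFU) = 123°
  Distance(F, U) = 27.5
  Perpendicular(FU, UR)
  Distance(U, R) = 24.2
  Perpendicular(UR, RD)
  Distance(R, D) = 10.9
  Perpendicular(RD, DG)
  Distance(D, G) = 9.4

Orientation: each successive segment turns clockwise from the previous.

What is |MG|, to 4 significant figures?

28.49

E is at the origin; EM runs at 109.2° with length 19.4, so M = (-6.380, 18.32). EM is perpendicular to MF, so MF runs at 19.20°; with |MF| = 21.5, F = (13.92, 25.39). ∠MFU = 123.0° gives FU at -37.80° from the x-axis; with |FU| = 27.5, U = (35.65, 8.537). FU is perpendicular to UR, so UR runs at -127.8°; with |UR| = 24.2, R = (20.82, -10.59). UR ⟂ RD, so RD runs at 142.2°; with |RD| = 10.9, D = (12.21, -3.904). RD is perpendicular to DG, so DG runs at 52.20°; with |DG| = 9.4, G = (17.97, 3.523). Then |MG| = |G − M| = 28.49.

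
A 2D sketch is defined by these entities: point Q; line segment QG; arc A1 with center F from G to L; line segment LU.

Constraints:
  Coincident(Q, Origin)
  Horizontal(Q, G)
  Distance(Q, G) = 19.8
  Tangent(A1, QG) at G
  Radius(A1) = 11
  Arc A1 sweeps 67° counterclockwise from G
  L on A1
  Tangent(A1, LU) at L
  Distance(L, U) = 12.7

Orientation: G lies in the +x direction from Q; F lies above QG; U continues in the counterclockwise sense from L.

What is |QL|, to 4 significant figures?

30.67

Q is at the origin; QG is horizontal with |QG| = 19.8 and G on the +x side, so G = (19.80, 0.000). Tangency of A1 to QG means the radius FG is perpendicular to QG, so F = G + (0, 11) = (19.80, 11.00). On A1, G sits at bearing -90° from F; a 67° counterclockwise sweep puts L at bearing -23°, so L = F + 11.0·(cos -23°, sin -23°) = (29.93, 6.702). Then |QL| = |L − Q| = 30.67.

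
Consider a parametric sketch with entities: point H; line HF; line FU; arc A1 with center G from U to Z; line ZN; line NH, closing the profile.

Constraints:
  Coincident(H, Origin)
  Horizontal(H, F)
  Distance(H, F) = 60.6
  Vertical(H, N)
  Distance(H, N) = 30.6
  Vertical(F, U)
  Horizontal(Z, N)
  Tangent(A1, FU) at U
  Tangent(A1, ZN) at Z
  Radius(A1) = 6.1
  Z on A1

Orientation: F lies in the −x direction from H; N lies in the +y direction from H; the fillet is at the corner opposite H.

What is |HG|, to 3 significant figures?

59.8

H is at the origin; HF is horizontal with |HF| = 60.6 and F on the −x side, so F = (-60.6, 0.00). HN is vertical with |HN| = 30.6 and N on the +y side, so N = (0.00, 30.6). The virtual corner opposite H is at (-60.6, 30.6). The tangent condition forces GU to be normal to FU and tangency of A1 to ZN means the radius GZ is perpendicular to ZN, with radius 6.1, so the center G sits 6.1 in from both sides at G = (-54.5, 24.5). Then |HG| = |G − H| = 59.8.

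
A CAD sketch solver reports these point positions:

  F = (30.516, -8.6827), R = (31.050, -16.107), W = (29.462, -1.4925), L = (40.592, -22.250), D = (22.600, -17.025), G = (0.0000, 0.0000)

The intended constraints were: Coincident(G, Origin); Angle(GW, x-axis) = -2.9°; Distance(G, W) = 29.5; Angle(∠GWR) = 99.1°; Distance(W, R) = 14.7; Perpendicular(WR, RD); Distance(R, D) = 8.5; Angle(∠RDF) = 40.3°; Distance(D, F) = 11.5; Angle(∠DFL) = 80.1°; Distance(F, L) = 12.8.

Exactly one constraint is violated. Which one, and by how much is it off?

Distance(F, L) = 12.8 — off by 4.10.

G = (0.00, 0.00) ✓; GW at -2.900° ✓; |GW| = 29.50 ✓; ∠GWR = 99.10° ✓; |WR| = 14.70 ✓; ∠(WR, RD) = 90.00° ✓; |RD| = 8.500 ✓; ∠RDF = 40.30° ✓; |DF| = 11.50 ✓; ∠DFL = 80.10° ✓; |FL| = 16.90 ✗.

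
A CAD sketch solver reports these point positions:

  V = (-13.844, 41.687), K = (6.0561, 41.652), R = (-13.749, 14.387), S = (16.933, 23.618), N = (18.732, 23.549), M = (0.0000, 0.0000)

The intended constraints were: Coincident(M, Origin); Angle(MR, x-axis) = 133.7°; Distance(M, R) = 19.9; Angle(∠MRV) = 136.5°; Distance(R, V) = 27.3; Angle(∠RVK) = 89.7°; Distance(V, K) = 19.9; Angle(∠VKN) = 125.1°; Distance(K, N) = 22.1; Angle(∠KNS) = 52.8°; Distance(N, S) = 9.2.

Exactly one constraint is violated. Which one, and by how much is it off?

Distance(N, S) = 9.2 — off by 7.40.

M = (0.00, 0.00) ✓; MR at 133.7° ✓; |MR| = 19.90 ✓; ∠MRV = 136.5° ✓; |RV| = 27.30 ✓; ∠RVK = 89.70° ✓; |VK| = 19.90 ✓; ∠VKN = 125.1° ✓; |KN| = 22.10 ✓; ∠KNS = 52.80° ✓; |NS| = 1.800 ✗.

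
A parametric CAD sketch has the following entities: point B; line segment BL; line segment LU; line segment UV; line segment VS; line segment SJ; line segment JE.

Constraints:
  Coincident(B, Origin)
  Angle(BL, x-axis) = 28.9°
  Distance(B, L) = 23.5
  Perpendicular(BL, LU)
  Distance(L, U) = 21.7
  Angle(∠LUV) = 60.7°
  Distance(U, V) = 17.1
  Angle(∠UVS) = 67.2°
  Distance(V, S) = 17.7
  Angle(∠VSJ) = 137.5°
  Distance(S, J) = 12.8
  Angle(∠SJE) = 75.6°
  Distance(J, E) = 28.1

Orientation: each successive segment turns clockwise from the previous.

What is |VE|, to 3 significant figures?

24.3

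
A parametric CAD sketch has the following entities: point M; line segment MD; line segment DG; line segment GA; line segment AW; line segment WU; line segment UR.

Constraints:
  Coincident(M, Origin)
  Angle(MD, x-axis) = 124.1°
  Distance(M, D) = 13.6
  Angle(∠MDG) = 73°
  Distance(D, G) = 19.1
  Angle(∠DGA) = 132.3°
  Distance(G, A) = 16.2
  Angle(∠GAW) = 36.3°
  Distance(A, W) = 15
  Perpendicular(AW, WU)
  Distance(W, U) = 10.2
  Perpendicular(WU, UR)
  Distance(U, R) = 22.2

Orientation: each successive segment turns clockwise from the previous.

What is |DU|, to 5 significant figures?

17.343

M is at the origin; MD runs at 124.1° with length 13.6, so D = (-7.6247, 11.262). ∠MDG = 73.0° gives DG at 17.100° from the x-axis; with |DG| = 19.1, G = (10.631, 16.878). ∠DGA = 132.3° gives GA at -30.600° from the x-axis; with |GA| = 16.2, A = (24.575, 8.6313). ∠GAW = 36.3° gives AW at -174.30° from the x-axis; with |AW| = 15.0, W = (9.6491, 7.1415). AW is perpendicular to WU, so WU runs at 95.700°; with |WU| = 10.2, U = (8.6361, 17.291). Then |DU| = |U − D| = 17.343.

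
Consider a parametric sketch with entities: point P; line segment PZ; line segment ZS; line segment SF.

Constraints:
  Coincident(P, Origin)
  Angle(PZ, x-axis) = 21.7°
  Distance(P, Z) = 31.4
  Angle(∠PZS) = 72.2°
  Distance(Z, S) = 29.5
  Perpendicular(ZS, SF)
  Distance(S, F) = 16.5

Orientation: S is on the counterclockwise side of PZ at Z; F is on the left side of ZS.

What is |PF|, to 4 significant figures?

23.99

P is at the origin; PZ runs at 21.7° with length 31.4, so Z = 31.4·(cos 21.7°, sin 21.7°) = (29.17, 11.61). ∠PZS = 72.2°, so ZS runs at 21.7° + (180° − 72.2°) = 129.5° from the x-axis; with |ZS| = 29.5, S = Z + 29.5·(cos 129.5°, sin 129.5°) = (10.41, 34.37). The perpendicularity gives SF at right angles to ZS; with |SF| = 16.5 on the left of ZS, F = S + 16.5·(-0.7716, -0.6361) = (-2.321, 23.88). Then |PF| = |F − P| = 23.99.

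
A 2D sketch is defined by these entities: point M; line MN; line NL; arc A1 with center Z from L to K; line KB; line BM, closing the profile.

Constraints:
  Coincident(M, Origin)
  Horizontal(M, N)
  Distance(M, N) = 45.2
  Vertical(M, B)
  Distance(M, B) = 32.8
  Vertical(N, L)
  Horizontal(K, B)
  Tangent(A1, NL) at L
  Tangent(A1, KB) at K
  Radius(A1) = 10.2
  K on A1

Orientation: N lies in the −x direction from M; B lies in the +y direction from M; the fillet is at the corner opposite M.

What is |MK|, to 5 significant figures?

47.967

The virtual corner opposite M is at (-45.200, 32.800). A1 meets NL tangentially, so ZL is at right angles to NL and since A1 is tangent to KB there, ZK ⟂ KB, with radius 10.2, so the center Z sits 10.2 in from both sides at Z = (-35.000, 22.600). That places the tangent points at L = (-45.200, 22.600) on NL and K = (-35.000, 32.800) on KB. Then |MK| = |K − M| = 47.967.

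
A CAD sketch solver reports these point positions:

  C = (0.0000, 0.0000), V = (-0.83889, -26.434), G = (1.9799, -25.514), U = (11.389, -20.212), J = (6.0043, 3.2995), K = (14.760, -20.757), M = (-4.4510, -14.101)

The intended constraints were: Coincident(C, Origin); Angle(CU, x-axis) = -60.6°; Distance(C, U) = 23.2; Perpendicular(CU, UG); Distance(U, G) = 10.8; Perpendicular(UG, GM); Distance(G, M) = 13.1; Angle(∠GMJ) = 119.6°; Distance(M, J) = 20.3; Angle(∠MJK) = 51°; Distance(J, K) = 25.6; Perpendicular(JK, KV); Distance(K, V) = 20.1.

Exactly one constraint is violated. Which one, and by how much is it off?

Distance(K, V) = 20.1 — off by 3.50.

C = (0.00, 0.00) ✓; CU at -60.60° ✓; |CU| = 23.20 ✓; ∠(CU, UG) = 90.00° ✓; |UG| = 10.80 ✓; ∠(UG, GM) = 90.00° ✓; |GM| = 13.10 ✓; ∠GMJ = 119.6° ✓; |MJ| = 20.30 ✓; ∠MJK = 51.00° ✓; |JK| = 25.60 ✓; ∠(JK, KV) = 90.00° ✓; |KV| = 16.60 ✗.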